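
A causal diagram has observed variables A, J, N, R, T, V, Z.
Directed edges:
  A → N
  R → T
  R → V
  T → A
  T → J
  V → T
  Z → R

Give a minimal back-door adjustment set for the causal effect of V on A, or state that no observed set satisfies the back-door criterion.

V→A: minimal back-door set {R}.

desc(V)\{V}={A,J,N,T}; candidates ⊆ {R,Z}.
size 0: {}; under {} V still reaches {A,J,N,R,T,Z} ∋ A.
{R}: V⊥A given {R} in G with V→· removed — back-door holds.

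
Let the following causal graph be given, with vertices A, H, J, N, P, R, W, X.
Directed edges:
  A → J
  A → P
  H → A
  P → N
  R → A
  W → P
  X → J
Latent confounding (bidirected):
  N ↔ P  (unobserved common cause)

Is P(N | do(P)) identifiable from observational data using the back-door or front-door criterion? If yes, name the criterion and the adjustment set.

P(N|do(P)): not identifiable (no BD/FD set).

desc(P)\{P}={N}; candidates ⊆ {A,H,J,R,W,X}.
P↔N: latent back-door arc(s) into P.
size 0: {}; under {} P still reaches {A,H,J,N,R,W} ∋ N.
size 1: {A}, {H}, {J} …(+3); under {A} P still reaches {N,W} ∋ N.
size 2: {A,H}, {A,J}, {A,R} …(+12); under {A,H} P still reaches {N,W} ∋ N.
P↔N cannot be blocked by any observed set — no back-door set.
No mediator lies on a directed P→…→N path.
Neither criterion identifies P(N|do(P)) in this graph.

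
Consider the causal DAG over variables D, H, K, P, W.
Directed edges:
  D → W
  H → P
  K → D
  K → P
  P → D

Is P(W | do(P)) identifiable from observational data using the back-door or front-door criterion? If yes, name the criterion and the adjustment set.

P(W|do(P)): backdoor, adjust for {K}.

desc(P)\{P}={D,W}; candidates ⊆ {H,K}.
size 0: {}; under {} P still reaches {D,H,K,W} ∋ W.
{K}: P⊥W given {K} in G with P→· removed — back-door holds.
P(W|do(P)) = Σ_{K} P(W|P,K)·P(K).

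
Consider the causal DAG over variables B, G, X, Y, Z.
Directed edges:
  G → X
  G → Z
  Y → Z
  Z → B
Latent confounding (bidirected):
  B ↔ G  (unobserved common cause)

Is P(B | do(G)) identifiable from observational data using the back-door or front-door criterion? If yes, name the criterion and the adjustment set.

P(B|do(G)): frontdoor, adjust for {Z}.

desc(G)\{G}={B,X,Z}; candidates ⊆ {Y}.
G↔B: latent back-door arc(s) into G.
size 0: {}; under {} G still reaches {B} ∋ B.
size 1: {Y}; under {Y} G still reaches {B} ∋ B.
G↔B cannot be blocked by any observed set — no back-door set.
{Z}: (i) intercepts every directed G→B path; (ii) no back-door G→{Z}; (iii) {G} blocks every back-door {Z}→B. Front-door holds.
P(B|do(G)) = Σ_{Z} P(Z|G) Σ_{G'} P(B|Z,G')P(G').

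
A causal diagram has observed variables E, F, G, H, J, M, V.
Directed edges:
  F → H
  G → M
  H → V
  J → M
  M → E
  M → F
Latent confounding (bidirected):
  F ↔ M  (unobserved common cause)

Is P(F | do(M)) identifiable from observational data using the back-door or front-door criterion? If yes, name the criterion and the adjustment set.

P(F|do(M)): not identifiable (no BD/FD set).

desc(M)\{M}={E,F,H,V}; candidates ⊆ {G,J}.
M↔F: latent back-door arc(s) into M.
size 0: {}; under {} M still reaches {F,G,H,J,V} ∋ F.
size 1: {G}, {J}; under {G} M still reaches {F,H,J,V} ∋ F.
size 2: {G,J}; under {G,J} M still reaches {F,H,V} ∋ F.
M↔F cannot be blocked by any observed set — no back-door set.
No mediator lies on a directed M→…→F path.
Neither criterion identifies P(F|do(M)) in this graph.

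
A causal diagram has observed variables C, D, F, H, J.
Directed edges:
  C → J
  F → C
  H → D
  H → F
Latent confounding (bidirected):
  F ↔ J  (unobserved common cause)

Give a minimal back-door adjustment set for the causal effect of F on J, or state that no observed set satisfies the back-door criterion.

F→J: no observed back-door set.

desc(F)\{F}={C,J}; candidates ⊆ {D,H}.
F↔J: latent back-door arc(s) into F.
size 0: {}; under {} F still reaches {D,H,J} ∋ J.
size 1: {D}, {H}; under {D} F still reaches {H,J} ∋ J.
size 2: {D,H}; under {D,H} F still reaches {J} ∋ J.
F↔J cannot be blocked by any observed set — no back-door set.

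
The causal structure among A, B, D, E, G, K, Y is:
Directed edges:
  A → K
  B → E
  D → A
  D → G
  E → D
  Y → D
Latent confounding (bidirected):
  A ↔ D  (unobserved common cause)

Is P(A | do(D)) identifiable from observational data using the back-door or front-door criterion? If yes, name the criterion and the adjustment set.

desc(D)\{D}={A,G,K}; candidates ⊆ {B,E,Y}.
D↔A: latent back-door arc(s) into D.
size 0: {}; under {} D still reaches {A,B,E,K,Y} ∋ A.
size 1: {B}, {E}, {Y}; under {B} D still reaches {A,E,K,Y} ∋ A.
size 2: {B,E}, {B,Y}, {E,Y}; under {B,E} D still reaches {A,K,Y} ∋ A.
D↔A cannot be blocked by any observed set — no back-door set.
No mediator lies on a directed D→…→A path.
Neither criterion identifies P(A|do(D)) in this graph.

P(A|do(D)): not identifiable (no BD/FD set).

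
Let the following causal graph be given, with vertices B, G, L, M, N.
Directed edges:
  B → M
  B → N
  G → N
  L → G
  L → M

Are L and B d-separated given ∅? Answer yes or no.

Yes — L ⊥ B | ∅.

Bayes-Ball from L | ∅ reaches {G,M,N}.
B ∉ reach(L|∅) ⇒ L ⊥ B | ∅.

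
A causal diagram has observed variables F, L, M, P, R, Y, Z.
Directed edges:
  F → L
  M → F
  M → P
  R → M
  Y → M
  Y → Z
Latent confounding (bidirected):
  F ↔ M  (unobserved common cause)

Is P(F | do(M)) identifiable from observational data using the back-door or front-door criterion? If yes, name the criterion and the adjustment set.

desc(M)\{M}={F,L,P}; candidates ⊆ {R,Y,Z}.
M↔F: latent back-door arc(s) into M.
size 0: {}; under {} M still reaches {F,L,R,Y,Z} ∋ F.
size 1: {R}, {Y}, {Z}; under {R} M still reaches {F,L,Y,Z} ∋ F.
size 2: {R,Y}, {R,Z}, {Y,Z}; under {R,Y} M still reaches {F,L} ∋ F.
M↔F cannot be blocked by any observed set — no back-door set.
No mediator lies on a directed M→…→F path.
Neither criterion identifies P(F|do(M)) in this graph.

P(F|do(M)): not identifiable (no BD/FD set).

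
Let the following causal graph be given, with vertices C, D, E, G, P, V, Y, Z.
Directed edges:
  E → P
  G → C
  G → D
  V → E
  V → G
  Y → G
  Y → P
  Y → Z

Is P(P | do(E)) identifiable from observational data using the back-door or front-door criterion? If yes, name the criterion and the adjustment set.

P(P|do(E)): backdoor, adjust for ∅.

desc(E)\{E}={P}; candidates ⊆ {C,D,G,V,Y,Z}.
∅: E⊥P given ∅ in G with E→· removed — back-door holds.
P(P|do(E)) = P(P|E) — no adjustment needed.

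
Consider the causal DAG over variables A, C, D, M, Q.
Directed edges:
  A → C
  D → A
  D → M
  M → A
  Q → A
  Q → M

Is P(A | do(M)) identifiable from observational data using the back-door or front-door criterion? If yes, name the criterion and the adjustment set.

P(A|do(M)): backdoor, adjust for {D, Q}.

desc(M)\{M}={A,C}; candidates ⊆ {D,Q}.
size 0: {}; under {} M still reaches {A,C,D,Q} ∋ A.
size 1: {D}, {Q}; under {D} M still reaches {A,C,Q} ∋ A.
{D,Q}: M⊥A given {D,Q} in G with M→· removed — back-door holds.
P(A|do(M)) = Σ_{D,Q} P(A|M,D,Q)·P(D,Q).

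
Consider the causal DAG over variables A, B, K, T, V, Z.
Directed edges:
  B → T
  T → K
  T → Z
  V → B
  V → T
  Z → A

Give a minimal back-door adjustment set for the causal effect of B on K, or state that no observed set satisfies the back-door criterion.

B→K: minimal back-door set {V}.

desc(B)\{B}={A,K,T,Z}; candidates ⊆ {V}.
size 0: {}; under {} B still reaches {A,K,T,V,Z} ∋ K.
{V}: B⊥K given {V} in G with B→· removed — back-door holds.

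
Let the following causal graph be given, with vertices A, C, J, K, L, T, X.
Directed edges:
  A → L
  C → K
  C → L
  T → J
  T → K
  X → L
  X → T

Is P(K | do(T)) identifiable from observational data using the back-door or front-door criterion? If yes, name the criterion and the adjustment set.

desc(T)\{T}={J,K}; candidates ⊆ {A,C,L,X}.
∅: T⊥K given ∅ in G with T→· removed — back-door holds.
P(K|do(T)) = P(K|T) — no adjustment needed.

P(K|do(T)): backdoor, adjust for ∅.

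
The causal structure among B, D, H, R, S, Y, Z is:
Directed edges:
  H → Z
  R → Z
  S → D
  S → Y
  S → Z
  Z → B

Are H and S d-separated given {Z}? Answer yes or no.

Bayes-Ball from H | {Z} reaches {D,R,S,Y}.
S ∈ reach(H|{Z}) ⇒ H ⊥̸ S | {Z}.

No — H and S are d-connected given {Z}.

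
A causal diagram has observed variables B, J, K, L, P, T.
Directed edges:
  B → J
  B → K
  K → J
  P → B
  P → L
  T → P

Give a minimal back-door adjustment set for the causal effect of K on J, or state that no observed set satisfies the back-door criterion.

desc(K)\{K}={J}; candidates ⊆ {B,L,P,T}.
size 0: {}; under {} K still reaches {B,J,L,P,T} ∋ J.
{B}: K⊥J given {B} in G with K→· removed — back-door holds.

K→J: minimal back-door set {B}.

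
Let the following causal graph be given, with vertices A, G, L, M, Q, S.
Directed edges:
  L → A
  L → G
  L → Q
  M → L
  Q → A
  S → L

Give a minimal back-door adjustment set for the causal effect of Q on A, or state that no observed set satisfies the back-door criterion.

desc(Q)\{Q}={A}; candidates ⊆ {G,L,M,S}.
size 0: {}; under {} Q still reaches {A,G,L,M,S} ∋ A.
{L}: Q⊥A given {L} in G with Q→· removed — back-door holds.

Q→A: minimal back-door set {L}.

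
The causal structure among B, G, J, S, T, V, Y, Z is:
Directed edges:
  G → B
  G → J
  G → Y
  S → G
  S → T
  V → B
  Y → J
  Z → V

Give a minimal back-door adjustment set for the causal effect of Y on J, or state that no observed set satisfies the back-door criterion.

desc(Y)\{Y}={J}; candidates ⊆ {B,G,S,T,V,Z}.
size 0: {}; under {} Y still reaches {B,G,J,S,T} ∋ J.
{G}: Y⊥J given {G} in G with Y→· removed — back-door holds.

Y→J: minimal back-door set {G}.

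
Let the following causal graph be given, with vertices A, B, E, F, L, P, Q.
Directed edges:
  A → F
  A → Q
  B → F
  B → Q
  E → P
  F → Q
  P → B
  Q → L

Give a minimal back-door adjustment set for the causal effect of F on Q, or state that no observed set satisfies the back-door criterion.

F→Q: minimal back-door set {A, B}.

desc(F)\{F}={L,Q}; candidates ⊆ {A,B,E,P}.
size 0: {}; under {} F still reaches {A,B,E,L,P,Q} ∋ Q.
size 1: {A}, {B}, {E} …(+1); under {A} F still reaches {B,E,L,P,Q} ∋ Q.
{A,B}: F⊥Q given {A,B} in G with F→· removed — back-door holds.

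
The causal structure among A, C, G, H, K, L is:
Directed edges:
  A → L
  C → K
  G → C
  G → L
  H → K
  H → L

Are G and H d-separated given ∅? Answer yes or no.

Bayes-Ball from G | ∅ reaches {C,K,L}.
H ∉ reach(G|∅) ⇒ G ⊥ H | ∅.

Yes — G ⊥ H | ∅.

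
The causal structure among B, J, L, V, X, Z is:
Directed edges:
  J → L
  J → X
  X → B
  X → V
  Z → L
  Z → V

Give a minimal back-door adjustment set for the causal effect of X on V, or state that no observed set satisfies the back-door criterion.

desc(X)\{X}={B,V}; candidates ⊆ {J,L,Z}.
∅: X⊥V given ∅ in G with X→· removed — back-door holds.

X→V: minimal back-door set ∅.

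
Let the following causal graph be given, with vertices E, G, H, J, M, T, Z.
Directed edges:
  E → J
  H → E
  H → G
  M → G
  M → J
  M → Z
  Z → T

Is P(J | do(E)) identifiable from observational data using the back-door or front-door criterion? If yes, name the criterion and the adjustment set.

desc(E)\{E}={J}; candidates ⊆ {G,H,M,T,Z}.
∅: E⊥J given ∅ in G with E→· removed — back-door holds.
P(J|do(E)) = P(J|E) — no adjustment needed.

P(J|do(E)): backdoor, adjust for ∅.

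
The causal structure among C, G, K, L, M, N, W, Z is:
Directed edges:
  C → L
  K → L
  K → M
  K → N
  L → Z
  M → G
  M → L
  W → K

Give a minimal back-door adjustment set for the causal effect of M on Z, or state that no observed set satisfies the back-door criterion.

desc(M)\{M}={G,L,Z}; candidates ⊆ {C,K,N,W}.
size 0: {}; under {} M still reaches {K,L,N,W,Z} ∋ Z.
{K}: M⊥Z given {K} in G with M→· removed — back-door holds.

M→Z: minimal back-door set {K}.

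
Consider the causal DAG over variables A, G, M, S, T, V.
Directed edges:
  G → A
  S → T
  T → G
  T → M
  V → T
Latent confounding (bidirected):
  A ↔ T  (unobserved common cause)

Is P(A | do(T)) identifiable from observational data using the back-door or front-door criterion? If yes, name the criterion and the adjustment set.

P(A|do(T)): frontdoor, adjust for {G}.

desc(T)\{T}={A,G,M}; candidates ⊆ {S,V}.
T↔A: latent back-door arc(s) into T.
size 0: {}; under {} T still reaches {A,S,V} ∋ A.
size 1: {S}, {V}; under {S} T still reaches {A,V} ∋ A.
size 2: {S,V}; under {S,V} T still reaches {A} ∋ A.
T↔A cannot be blocked by any observed set — no back-door set.
{G}: (i) intercepts every directed T→A path; (ii) no back-door T→{G}; (iii) {T} blocks every back-door {G}→A. Front-door holds.
P(A|do(T)) = Σ_{G} P(G|T) Σ_{T'} P(A|G,T')P(T').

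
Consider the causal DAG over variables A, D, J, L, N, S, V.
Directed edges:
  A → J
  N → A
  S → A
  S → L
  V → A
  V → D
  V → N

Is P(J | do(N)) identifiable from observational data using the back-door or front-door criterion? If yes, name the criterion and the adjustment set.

P(J|do(N)): backdoor, adjust for {V}.

desc(N)\{N}={A,J}; candidates ⊆ {D,L,S,V}.
size 0: {}; under {} N still reaches {A,D,J,V} ∋ J.
{V}: N⊥J given {V} in G with N→· removed — back-door holds.
P(J|do(N)) = Σ_{V} P(J|N,V)·P(V).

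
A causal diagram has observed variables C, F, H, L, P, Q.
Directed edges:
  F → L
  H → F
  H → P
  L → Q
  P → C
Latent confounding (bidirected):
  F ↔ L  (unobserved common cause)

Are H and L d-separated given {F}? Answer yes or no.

No — H and L are d-connected given {F}.

Bayes-Ball from H | {F} reaches {C,L,P,Q}.
L ∈ reach(H|{F}) ⇒ H ⊥̸ L | {F}.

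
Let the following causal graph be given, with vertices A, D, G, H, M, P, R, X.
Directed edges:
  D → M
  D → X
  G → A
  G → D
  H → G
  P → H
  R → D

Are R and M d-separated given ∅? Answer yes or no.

Bayes-Ball from R | ∅ reaches {D,M,X}.
M ∈ reach(R|∅) ⇒ R ⊥̸ M | ∅.

No — R and M are d-connected given ∅.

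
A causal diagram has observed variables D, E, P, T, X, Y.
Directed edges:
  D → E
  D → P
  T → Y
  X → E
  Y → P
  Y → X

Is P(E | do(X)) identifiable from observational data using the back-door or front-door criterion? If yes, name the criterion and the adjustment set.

desc(X)\{X}={E}; candidates ⊆ {D,P,T,Y}.
∅: X⊥E given ∅ in G with X→· removed — back-door holds.
P(E|do(X)) = P(E|X) — no adjustment needed.

P(E|do(X)): backdoor, adjust for ∅.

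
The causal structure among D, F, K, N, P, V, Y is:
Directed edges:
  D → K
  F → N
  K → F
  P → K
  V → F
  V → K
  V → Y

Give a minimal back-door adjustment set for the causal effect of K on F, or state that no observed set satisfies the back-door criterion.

desc(K)\{K}={F,N}; candidates ⊆ {D,P,V,Y}.
size 0: {}; under {} K still reaches {D,F,N,P,V,Y} ∋ F.
{V}: K⊥F given {V} in G with K→· removed — back-door holds.

K→F: minimal back-door set {V}.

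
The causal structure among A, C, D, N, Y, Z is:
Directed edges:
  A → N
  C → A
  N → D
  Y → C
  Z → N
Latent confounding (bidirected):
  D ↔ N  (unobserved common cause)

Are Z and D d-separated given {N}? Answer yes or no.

Bayes-Ball from Z | {N} reaches {A,C,D,Y}.
D ∈ reach(Z|{N}) ⇒ Z ⊥̸ D | {N}.

No — Z and D are d-connected given {N}.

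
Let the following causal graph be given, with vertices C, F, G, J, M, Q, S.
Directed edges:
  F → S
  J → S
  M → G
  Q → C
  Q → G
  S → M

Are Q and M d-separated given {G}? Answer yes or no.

Bayes-Ball from Q | {G} reaches {C,F,J,M,S}.
M ∈ reach(Q|{G}) ⇒ Q ⊥̸ M | {G}.

No — Q and M are d-connected given {G}.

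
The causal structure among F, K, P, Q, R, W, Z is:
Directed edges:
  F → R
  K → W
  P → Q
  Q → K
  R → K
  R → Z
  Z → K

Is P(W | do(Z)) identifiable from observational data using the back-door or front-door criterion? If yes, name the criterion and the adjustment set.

desc(Z)\{Z}={K,W}; candidates ⊆ {F,P,Q,R}.
size 0: {}; under {} Z still reaches {F,K,R,W} ∋ W.
{R}: Z⊥W given {R} in G with Z→· removed — back-door holds.
P(W|do(Z)) = Σ_{R} P(W|Z,R)·P(R).

P(W|do(Z)): backdoor, adjust for {R}.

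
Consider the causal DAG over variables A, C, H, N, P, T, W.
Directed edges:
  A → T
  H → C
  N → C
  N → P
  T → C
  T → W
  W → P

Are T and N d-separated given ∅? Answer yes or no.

Bayes-Ball from T | ∅ reaches {A,C,P,W}.
N ∉ reach(T|∅) ⇒ T ⊥ N | ∅.

Yes — T ⊥ N | ∅.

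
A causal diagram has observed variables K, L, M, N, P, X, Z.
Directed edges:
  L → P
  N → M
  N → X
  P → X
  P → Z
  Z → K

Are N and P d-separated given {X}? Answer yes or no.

Bayes-Ball from N | {X} reaches {K,L,M,P,Z}.
P ∈ reach(N|{X}) ⇒ N ⊥̸ P | {X}.

No — N and P are d-connected given {X}.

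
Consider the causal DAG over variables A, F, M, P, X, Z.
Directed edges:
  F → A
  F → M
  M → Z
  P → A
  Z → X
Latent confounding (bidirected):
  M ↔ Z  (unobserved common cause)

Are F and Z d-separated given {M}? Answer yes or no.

Bayes-Ball from F | {M} reaches {A,X,Z}.
Z ∈ reach(F|{M}) ⇒ F ⊥̸ Z | {M}.

No — F and Z are d-connected given {M}.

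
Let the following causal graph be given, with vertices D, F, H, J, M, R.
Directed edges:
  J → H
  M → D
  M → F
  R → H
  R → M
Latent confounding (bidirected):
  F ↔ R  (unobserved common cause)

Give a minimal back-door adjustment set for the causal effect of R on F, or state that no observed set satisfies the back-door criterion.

R→F: no observed back-door set.

desc(R)\{R}={D,F,H,M}; candidates ⊆ {J}.
R↔F: latent back-door arc(s) into R.
size 0: {}; under {} R still reaches {F} ∋ F.
size 1: {J}; under {J} R still reaches {F} ∋ F.
R↔F cannot be blocked by any observed set — no back-door set.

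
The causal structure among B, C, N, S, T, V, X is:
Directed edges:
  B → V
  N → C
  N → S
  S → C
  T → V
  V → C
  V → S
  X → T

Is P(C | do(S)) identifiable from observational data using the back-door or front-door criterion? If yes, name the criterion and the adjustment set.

desc(S)\{S}={C}; candidates ⊆ {B,N,T,V,X}.
size 0: {}; under {} S still reaches {B,C,N,T,V,X} ∋ C.
size 1: {B}, {N}, {T} …(+2); under {B} S still reaches {C,N,T,V,X} ∋ C.
{N,V}: S⊥C given {N,V} in G with S→· removed — back-door holds.
P(C|do(S)) = Σ_{N,V} P(C|S,N,V)·P(N,V).

P(C|do(S)): backdoor, adjust for {N, V}.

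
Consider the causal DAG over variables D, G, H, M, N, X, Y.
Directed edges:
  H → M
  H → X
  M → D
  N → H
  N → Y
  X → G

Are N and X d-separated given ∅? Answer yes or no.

Bayes-Ball from N | ∅ reaches {D,G,H,M,X,Y}.
X ∈ reach(N|∅) ⇒ N ⊥̸ X | ∅.

No — N and X are d-connected given ∅.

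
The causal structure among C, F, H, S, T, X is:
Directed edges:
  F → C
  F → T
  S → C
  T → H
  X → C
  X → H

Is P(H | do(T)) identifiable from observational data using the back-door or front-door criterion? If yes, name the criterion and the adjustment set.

desc(T)\{T}={H}; candidates ⊆ {C,F,S,X}.
∅: T⊥H given ∅ in G with T→· removed — back-door holds.
P(H|do(T)) = P(H|T) — no adjustment needed.

P(H|do(T)): backdoor, adjust for ∅.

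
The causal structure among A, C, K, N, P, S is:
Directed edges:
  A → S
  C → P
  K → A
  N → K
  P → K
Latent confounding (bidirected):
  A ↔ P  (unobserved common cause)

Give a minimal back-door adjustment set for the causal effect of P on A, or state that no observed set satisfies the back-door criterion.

P→A: no observed back-door set.

desc(P)\{P}={A,K,S}; candidates ⊆ {C,N}.
P↔A: latent back-door arc(s) into P.
size 0: {}; under {} P still reaches {A,C,S} ∋ A.
size 1: {C}, {N}; under {C} P still reaches {A,S} ∋ A.
size 2: {C,N}; under {C,N} P still reaches {A,S} ∋ A.
P↔A cannot be blocked by any observed set — no back-door set.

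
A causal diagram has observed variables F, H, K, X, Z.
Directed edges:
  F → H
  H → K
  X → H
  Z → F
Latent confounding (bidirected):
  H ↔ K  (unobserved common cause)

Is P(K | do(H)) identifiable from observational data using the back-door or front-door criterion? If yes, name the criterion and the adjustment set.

P(K|do(H)): not identifiable (no BD/FD set).

desc(H)\{H}={K}; candidates ⊆ {F,X,Z}.
H↔K: latent back-door arc(s) into H.
size 0: {}; under {} H still reaches {F,K,X,Z} ∋ K.
size 1: {F}, {X}, {Z}; under {F} H still reaches {K,X} ∋ K.
size 2: {F,X}, {F,Z}, {X,Z}; under {F,X} H still reaches {K} ∋ K.
H↔K cannot be blocked by any observed set — no back-door set.
No mediator lies on a directed H→…→K path.
Neither criterion identifies P(K|do(H)) in this graph.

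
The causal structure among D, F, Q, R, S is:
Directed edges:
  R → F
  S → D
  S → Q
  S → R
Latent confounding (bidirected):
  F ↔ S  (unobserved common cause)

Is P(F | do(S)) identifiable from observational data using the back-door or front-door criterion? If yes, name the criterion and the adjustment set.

desc(S)\{S}={D,F,Q,R}; candidates ⊆ {—}.
S↔F: latent back-door arc(s) into S.
size 0: {}; under {} S still reaches {F} ∋ F.
S↔F cannot be blocked by any observed set — no back-door set.
{R}: (i) intercepts every directed S→F path; (ii) no back-door S→{R}; (iii) {S} blocks every back-door {R}→F. Front-door holds.
P(F|do(S)) = Σ_{R} P(R|S) Σ_{S'} P(F|R,S')P(S').

P(F|do(S)): frontdoor, adjust for {R}.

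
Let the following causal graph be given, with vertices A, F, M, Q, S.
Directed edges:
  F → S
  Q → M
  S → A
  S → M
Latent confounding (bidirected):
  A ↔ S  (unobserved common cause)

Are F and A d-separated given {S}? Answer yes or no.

No — F and A are d-connected given {S}.

Bayes-Ball from F | {S} reaches {A}.
A ∈ reach(F|{S}) ⇒ F ⊥̸ A | {S}.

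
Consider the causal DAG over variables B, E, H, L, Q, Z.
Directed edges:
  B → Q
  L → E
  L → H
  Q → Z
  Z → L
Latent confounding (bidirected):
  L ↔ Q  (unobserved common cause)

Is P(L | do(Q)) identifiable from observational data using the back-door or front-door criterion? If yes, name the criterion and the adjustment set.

desc(Q)\{Q}={E,H,L,Z}; candidates ⊆ {B}.
Q↔L: latent back-door arc(s) into Q.
size 0: {}; under {} Q still reaches {B,E,H,L} ∋ L.
size 1: {B}; under {B} Q still reaches {E,H,L} ∋ L.
Q↔L cannot be blocked by any observed set — no back-door set.
{Z}: (i) intercepts every directed Q→L path; (ii) no back-door Q→{Z}; (iii) {Q} blocks every back-door {Z}→L. Front-door holds.
P(L|do(Q)) = Σ_{Z} P(Z|Q) Σ_{Q'} P(L|Z,Q')P(Q').

P(L|do(Q)): frontdoor, adjust for {Z}.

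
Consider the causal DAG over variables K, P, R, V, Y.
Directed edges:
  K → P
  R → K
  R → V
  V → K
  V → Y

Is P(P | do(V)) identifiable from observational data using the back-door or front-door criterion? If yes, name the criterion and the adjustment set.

P(P|do(V)): backdoor, adjust for {R}.

desc(V)\{V}={K,P,Y}; candidates ⊆ {R}.
size 0: {}; under {} V still reaches {K,P,R} ∋ P.
{R}: V⊥P given {R} in G with V→· removed — back-door holds.
P(P|do(V)) = Σ_{R} P(P|V,R)·P(R).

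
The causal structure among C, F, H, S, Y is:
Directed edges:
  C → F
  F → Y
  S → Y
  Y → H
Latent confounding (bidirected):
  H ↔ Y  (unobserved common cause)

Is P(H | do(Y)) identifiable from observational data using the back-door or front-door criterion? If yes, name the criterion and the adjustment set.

P(H|do(Y)): not identifiable (no BD/FD set).

desc(Y)\{Y}={H}; candidates ⊆ {C,F,S}.
Y↔H: latent back-door arc(s) into Y.
size 0: {}; under {} Y still reaches {C,F,H,S} ∋ H.
size 1: {C}, {F}, {S}; under {C} Y still reaches {F,H,S} ∋ H.
size 2: {C,F}, {C,S}, {F,S}; under {C,F} Y still reaches {H,S} ∋ H.
Y↔H cannot be blocked by any observed set — no back-door set.
No mediator lies on a directed Y→…→H path.
Neither criterion identifies P(H|do(Y)) in this graph.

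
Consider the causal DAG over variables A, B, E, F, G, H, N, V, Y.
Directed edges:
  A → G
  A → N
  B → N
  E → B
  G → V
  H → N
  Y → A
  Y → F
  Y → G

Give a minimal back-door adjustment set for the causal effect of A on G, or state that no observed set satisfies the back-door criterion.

A→G: minimal back-door set {Y}.

desc(A)\{A}={G,N,V}; candidates ⊆ {B,E,F,H,Y}.
size 0: {}; under {} A still reaches {F,G,V,Y} ∋ G.
{Y}: A⊥G given {Y} in G with A→· removed — back-door holds.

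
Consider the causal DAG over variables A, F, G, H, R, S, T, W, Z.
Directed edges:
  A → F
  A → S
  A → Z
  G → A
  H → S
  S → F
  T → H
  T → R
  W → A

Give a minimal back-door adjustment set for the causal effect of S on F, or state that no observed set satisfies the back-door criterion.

S→F: minimal back-door set {A}.

desc(S)\{S}={F}; candidates ⊆ {A,G,H,R,T,W,Z}.
size 0: {}; under {} S still reaches {A,F,G,H,R,T,W,Z} ∋ F.
{A}: S⊥F given {A} in G with S→· removed — back-door holds.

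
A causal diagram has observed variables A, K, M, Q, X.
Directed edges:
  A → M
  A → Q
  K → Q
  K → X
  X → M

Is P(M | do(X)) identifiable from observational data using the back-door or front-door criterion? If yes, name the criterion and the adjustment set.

P(M|do(X)): backdoor, adjust for ∅.

desc(X)\{X}={M}; candidates ⊆ {A,K,Q}.
∅: X⊥M given ∅ in G with X→· removed — back-door holds.
P(M|do(X)) = P(M|X) — no adjustment needed.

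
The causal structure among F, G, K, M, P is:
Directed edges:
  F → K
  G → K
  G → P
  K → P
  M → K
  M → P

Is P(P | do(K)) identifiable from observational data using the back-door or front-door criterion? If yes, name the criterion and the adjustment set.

desc(K)\{K}={P}; candidates ⊆ {F,G,M}.
size 0: {}; under {} K still reaches {F,G,M,P} ∋ P.
size 1: {F}, {G}, {M}; under {F} K still reaches {G,M,P} ∋ P.
{G,M}: K⊥P given {G,M} in G with K→· removed — back-door holds.
P(P|do(K)) = Σ_{G,M} P(P|K,G,M)·P(G,M).

P(P|do(K)): backdoor, adjust for {G, M}.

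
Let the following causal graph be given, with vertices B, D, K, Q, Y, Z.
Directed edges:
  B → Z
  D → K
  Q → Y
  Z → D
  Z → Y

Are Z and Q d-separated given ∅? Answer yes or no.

Yes — Z ⊥ Q | ∅.

Bayes-Ball from Z | ∅ reaches {B,D,K,Y}.
Q ∉ reach(Z|∅) ⇒ Z ⊥ Q | ∅.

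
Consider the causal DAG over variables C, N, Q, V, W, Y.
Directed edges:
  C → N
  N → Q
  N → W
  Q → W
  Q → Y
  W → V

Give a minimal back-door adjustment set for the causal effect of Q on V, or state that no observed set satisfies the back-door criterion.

Q→V: minimal back-door set {N}.

desc(Q)\{Q}={V,W,Y}; candidates ⊆ {C,N}.
size 0: {}; under {} Q still reaches {C,N,V,W} ∋ V.
{N}: Q⊥V given {N} in G with Q→· removed — back-door holds.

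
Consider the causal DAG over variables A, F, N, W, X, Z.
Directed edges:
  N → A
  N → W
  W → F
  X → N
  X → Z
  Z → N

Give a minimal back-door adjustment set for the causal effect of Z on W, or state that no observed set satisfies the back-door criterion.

Z→W: minimal back-door set {X}.

desc(Z)\{Z}={A,F,N,W}; candidates ⊆ {X}.
size 0: {}; under {} Z still reaches {A,F,N,W,X} ∋ W.
{X}: Z⊥W given {X} in G with Z→· removed — back-door holds.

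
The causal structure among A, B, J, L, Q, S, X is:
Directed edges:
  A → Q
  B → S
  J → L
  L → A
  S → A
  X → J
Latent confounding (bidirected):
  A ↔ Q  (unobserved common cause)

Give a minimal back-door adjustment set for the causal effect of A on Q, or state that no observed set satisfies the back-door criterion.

desc(A)\{A}={Q}; candidates ⊆ {B,J,L,S,X}.
A↔Q: latent back-door arc(s) into A.
size 0: {}; under {} A still reaches {B,J,L,Q,S,X} ∋ Q.
size 1: {B}, {J}, {L} …(+2); under {B} A still reaches {J,L,Q,S,X} ∋ Q.
size 2: {B,J}, {B,L}, {B,S} …(+7); under {B,J} A still reaches {L,Q,S} ∋ Q.
A↔Q cannot be blocked by any observed set — no back-door set.

A→Q: no observed back-door set.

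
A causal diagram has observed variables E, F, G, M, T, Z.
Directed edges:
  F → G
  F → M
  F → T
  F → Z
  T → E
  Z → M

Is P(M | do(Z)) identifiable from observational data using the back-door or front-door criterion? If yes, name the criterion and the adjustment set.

desc(Z)\{Z}={M}; candidates ⊆ {E,F,G,T}.
size 0: {}; under {} Z still reaches {E,F,G,M,T} ∋ M.
{F}: Z⊥M given {F} in G with Z→· removed — back-door holds.
P(M|do(Z)) = Σ_{F} P(M|Z,F)·P(F).

P(M|do(Z)): backdoor, adjust for {F}.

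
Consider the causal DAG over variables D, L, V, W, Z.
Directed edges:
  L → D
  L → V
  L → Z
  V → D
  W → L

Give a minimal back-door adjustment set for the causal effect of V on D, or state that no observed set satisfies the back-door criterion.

desc(V)\{V}={D}; candidates ⊆ {L,W,Z}.
size 0: {}; under {} V still reaches {D,L,W,Z} ∋ D.
{L}: V⊥D given {L} in G with V→· removed — back-door holds.

V→D: minimal back-door set {L}.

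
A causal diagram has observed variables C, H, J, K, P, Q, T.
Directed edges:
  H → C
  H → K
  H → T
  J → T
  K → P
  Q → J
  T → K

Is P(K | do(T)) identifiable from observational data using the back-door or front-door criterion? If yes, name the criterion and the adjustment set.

desc(T)\{T}={K,P}; candidates ⊆ {C,H,J,Q}.
size 0: {}; under {} T still reaches {C,H,J,K,P,Q} ∋ K.
{H}: T⊥K given {H} in G with T→· removed — back-door holds.
P(K|do(T)) = Σ_{H} P(K|T,H)·P(H).

P(K|do(T)): backdoor, adjust for {H}.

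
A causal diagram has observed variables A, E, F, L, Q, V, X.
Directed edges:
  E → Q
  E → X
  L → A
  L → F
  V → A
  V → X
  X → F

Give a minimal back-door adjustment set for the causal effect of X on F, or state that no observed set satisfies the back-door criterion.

X→F: minimal back-door set ∅.

desc(X)\{X}={F}; candidates ⊆ {A,E,L,Q,V}.
∅: X⊥F given ∅ in G with X→· removed — back-door holds.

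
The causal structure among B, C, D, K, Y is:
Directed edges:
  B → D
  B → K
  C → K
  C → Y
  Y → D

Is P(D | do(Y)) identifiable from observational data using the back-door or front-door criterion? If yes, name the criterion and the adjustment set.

P(D|do(Y)): backdoor, adjust for ∅.

desc(Y)\{Y}={D}; candidates ⊆ {B,C,K}.
∅: Y⊥D given ∅ in G with Y→· removed — back-door holds.
P(D|do(Y)) = P(D|Y) — no adjustment needed.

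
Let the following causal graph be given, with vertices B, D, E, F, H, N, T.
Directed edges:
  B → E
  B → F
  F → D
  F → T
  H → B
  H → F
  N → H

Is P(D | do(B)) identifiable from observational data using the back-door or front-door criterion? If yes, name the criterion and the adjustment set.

P(D|do(B)): backdoor, adjust for {H}.

desc(B)\{B}={D,E,F,T}; candidates ⊆ {H,N}.
size 0: {}; under {} B still reaches {D,F,H,N,T} ∋ D.
{H}: B⊥D given {H} in G with B→· removed — back-door holds.
P(D|do(B)) = Σ_{H} P(D|B,H)·P(H).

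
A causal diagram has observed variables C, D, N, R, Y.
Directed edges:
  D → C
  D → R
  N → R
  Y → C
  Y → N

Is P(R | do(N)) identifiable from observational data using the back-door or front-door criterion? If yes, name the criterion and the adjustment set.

desc(N)\{N}={R}; candidates ⊆ {C,D,Y}.
∅: N⊥R given ∅ in G with N→· removed — back-door holds.
P(R|do(N)) = P(R|N) — no adjustment needed.

P(R|do(N)): backdoor, adjust for ∅.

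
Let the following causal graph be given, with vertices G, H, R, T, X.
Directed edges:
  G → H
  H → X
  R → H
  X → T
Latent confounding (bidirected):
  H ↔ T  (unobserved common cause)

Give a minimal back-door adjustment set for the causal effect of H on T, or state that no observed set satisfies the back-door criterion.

desc(H)\{H}={T,X}; candidates ⊆ {G,R}.
H↔T: latent back-door arc(s) into H.
size 0: {}; under {} H still reaches {G,R,T} ∋ T.
size 1: {G}, {R}; under {G} H still reaches {R,T} ∋ T.
size 2: {G,R}; under {G,R} H still reaches {T} ∋ T.
H↔T cannot be blocked by any observed set — no back-door set.

H→T: no observed back-door set.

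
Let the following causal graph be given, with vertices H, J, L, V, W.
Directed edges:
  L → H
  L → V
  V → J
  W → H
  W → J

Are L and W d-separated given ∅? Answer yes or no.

Yes — L ⊥ W | ∅.

Bayes-Ball from L | ∅ reaches {H,J,V}.
W ∉ reach(L|∅) ⇒ L ⊥ W | ∅.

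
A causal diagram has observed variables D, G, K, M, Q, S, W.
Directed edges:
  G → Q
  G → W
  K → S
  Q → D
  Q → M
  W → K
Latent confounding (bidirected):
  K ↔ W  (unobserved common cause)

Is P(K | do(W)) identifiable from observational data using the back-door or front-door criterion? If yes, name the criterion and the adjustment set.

P(K|do(W)): not identifiable (no BD/FD set).

desc(W)\{W}={K,S}; candidates ⊆ {D,G,M,Q}.
W↔K: latent back-door arc(s) into W.
size 0: {}; under {} W still reaches {D,G,K,M,Q,S} ∋ K.
size 1: {D}, {G}, {M} …(+1); under {D} W still reaches {G,K,M,Q,S} ∋ K.
size 2: {D,G}, {D,M}, {D,Q} …(+3); under {D,G} W still reaches {K,S} ∋ K.
W↔K cannot be blocked by any observed set — no back-door set.
No mediator lies on a directed W→…→K path.
Neither criterion identifies P(K|do(W)) in this graph.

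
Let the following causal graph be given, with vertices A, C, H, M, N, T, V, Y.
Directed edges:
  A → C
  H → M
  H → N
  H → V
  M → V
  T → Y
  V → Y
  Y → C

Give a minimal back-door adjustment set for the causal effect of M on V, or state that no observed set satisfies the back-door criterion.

desc(M)\{M}={C,V,Y}; candidates ⊆ {A,H,N,T}.
size 0: {}; under {} M still reaches {C,H,N,V,Y} ∋ V.
{H}: M⊥V given {H} in G with M→· removed — back-door holds.

M→V: minimal back-door set {H}.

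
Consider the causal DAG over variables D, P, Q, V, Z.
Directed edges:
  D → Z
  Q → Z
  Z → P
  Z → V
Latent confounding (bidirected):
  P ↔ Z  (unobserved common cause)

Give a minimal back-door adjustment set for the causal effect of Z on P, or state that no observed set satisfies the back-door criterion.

desc(Z)\{Z}={P,V}; candidates ⊆ {D,Q}.
Z↔P: latent back-door arc(s) into Z.
size 0: {}; under {} Z still reaches {D,P,Q} ∋ P.
size 1: {D}, {Q}; under {D} Z still reaches {P,Q} ∋ P.
size 2: {D,Q}; under {D,Q} Z still reaches {P} ∋ P.
Z↔P cannot be blocked by any observed set — no back-door set.

Z→P: no observed back-door set.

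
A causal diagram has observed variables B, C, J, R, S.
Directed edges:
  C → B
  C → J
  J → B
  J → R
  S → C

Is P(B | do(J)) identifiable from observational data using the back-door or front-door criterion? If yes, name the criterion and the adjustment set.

desc(J)\{J}={B,R}; candidates ⊆ {C,S}.
size 0: {}; under {} J still reaches {B,C,S} ∋ B.
{C}: J⊥B given {C} in G with J→· removed — back-door holds.
P(B|do(J)) = Σ_{C} P(B|J,C)·P(C).

P(B|do(J)): backdoor, adjust for {C}.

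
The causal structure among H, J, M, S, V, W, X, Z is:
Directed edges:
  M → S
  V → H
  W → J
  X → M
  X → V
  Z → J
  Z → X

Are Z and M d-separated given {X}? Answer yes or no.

Bayes-Ball from Z | {X} reaches {J}.
M ∉ reach(Z|{X}) ⇒ Z ⊥ M | {X}.

Yes — Z ⊥ M | {X}.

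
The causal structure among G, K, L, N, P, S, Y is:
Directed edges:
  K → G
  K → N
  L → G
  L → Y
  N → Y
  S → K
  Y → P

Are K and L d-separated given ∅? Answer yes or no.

Yes — K ⊥ L | ∅.

Bayes-Ball from K | ∅ reaches {G,N,P,S,Y}.
L ∉ reach(K|∅) ⇒ K ⊥ L | ∅.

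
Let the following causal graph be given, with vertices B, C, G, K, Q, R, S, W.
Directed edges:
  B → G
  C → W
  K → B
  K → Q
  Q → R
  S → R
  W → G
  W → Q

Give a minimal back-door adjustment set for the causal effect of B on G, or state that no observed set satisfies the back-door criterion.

desc(B)\{B}={G}; candidates ⊆ {C,K,Q,R,S,W}.
∅: B⊥G given ∅ in G with B→· removed — back-door holds.

B→G: minimal back-door set ∅.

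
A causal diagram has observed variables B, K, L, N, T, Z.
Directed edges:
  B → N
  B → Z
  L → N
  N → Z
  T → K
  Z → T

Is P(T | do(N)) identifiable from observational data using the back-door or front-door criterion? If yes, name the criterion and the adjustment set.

desc(N)\{N}={K,T,Z}; candidates ⊆ {B,L}.
size 0: {}; under {} N still reaches {B,K,L,T,Z} ∋ T.
{B}: N⊥T given {B} in G with N→· removed — back-door holds.
P(T|do(N)) = Σ_{B} P(T|N,B)·P(B).

P(T|do(N)): backdoor, adjust for {B}.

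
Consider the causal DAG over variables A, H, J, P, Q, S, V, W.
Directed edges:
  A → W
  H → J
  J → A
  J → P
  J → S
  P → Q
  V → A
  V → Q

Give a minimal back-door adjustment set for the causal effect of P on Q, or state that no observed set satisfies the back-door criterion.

P→Q: minimal back-door set ∅.

desc(P)\{P}={Q}; candidates ⊆ {A,H,J,S,V,W}.
∅: P⊥Q given ∅ in G with P→· removed — back-door holds.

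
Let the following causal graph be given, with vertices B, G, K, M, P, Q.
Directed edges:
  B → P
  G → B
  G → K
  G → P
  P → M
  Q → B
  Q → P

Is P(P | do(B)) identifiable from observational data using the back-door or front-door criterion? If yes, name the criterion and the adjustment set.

P(P|do(B)): backdoor, adjust for {G, Q}.

desc(B)\{B}={M,P}; candidates ⊆ {G,K,Q}.
size 0: {}; under {} B still reaches {G,K,M,P,Q} ∋ P.
size 1: {G}, {K}, {Q}; under {G} B still reaches {M,P,Q} ∋ P.
{G,Q}: B⊥P given {G,Q} in G with B→· removed — back-door holds.
P(P|do(B)) = Σ_{G,Q} P(P|B,G,Q)·P(G,Q).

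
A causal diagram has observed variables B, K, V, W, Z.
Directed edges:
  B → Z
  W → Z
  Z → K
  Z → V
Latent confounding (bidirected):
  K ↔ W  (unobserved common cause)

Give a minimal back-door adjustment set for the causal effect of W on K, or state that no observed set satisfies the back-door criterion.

W→K: no observed back-door set.

desc(W)\{W}={K,V,Z}; candidates ⊆ {B}.
W↔K: latent back-door arc(s) into W.
size 0: {}; under {} W still reaches {K} ∋ K.
size 1: {B}; under {B} W still reaches {K} ∋ K.
W↔K cannot be blocked by any observed set — no back-door set.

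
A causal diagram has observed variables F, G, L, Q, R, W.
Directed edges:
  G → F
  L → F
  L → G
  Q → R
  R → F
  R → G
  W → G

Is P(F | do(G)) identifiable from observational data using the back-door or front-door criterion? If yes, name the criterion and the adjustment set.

desc(G)\{G}={F}; candidates ⊆ {L,Q,R,W}.
size 0: {}; under {} G still reaches {F,L,Q,R,W} ∋ F.
size 1: {L}, {Q}, {R} …(+1); under {L} G still reaches {F,Q,R,W} ∋ F.
{L,R}: G⊥F given {L,R} in G with G→· removed — back-door holds.
P(F|do(G)) = Σ_{L,R} P(F|G,L,R)·P(L,R).

P(F|do(G)): backdoor, adjust for {L, R}.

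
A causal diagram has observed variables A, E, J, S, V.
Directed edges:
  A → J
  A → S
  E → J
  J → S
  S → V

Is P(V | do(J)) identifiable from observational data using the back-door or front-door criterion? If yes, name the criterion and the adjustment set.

P(V|do(J)): backdoor, adjust for {A}.

desc(J)\{J}={S,V}; candidates ⊆ {A,E}.
size 0: {}; under {} J still reaches {A,E,S,V} ∋ V.
{A}: J⊥V given {A} in G with J→· removed — back-door holds.
P(V|do(J)) = Σ_{A} P(V|J,A)·P(A).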